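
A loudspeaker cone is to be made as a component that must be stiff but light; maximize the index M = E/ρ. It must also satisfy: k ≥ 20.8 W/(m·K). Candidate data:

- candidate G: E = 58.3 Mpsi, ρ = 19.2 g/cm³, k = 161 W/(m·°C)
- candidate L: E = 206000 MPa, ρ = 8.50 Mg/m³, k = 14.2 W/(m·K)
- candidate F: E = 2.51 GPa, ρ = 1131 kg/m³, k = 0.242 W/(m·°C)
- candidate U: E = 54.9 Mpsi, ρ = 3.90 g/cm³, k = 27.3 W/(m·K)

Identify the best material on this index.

candidate U

Screen on constraints: k ≥ 20.8 W/(m·K). Survivors: candidate G, candidate U.
Convert each candidate to consistent units, then evaluate M:
  candidate G: E = 402.0 GPa, ρ = 19200 kg/m³
  candidate U: E = 378.5 GPa, ρ = 3900 kg/m³
  candidate U: M = 97.1 MN·m/kg
  candidate G: M = 20.9 MN·m/kg
Candidate U has the largest M.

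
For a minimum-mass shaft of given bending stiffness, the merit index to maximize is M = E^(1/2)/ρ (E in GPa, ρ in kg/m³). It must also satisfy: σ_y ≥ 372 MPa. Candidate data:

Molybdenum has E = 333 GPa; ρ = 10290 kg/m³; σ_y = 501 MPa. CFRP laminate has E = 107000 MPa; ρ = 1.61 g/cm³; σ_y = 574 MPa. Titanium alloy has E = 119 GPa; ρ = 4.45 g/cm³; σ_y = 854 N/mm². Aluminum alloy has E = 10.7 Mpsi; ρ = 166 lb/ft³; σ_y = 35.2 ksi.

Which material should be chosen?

CFRP laminate

Screen on constraints: σ_y ≥ 372 MPa. Survivors: molybdenum, CFRP laminate, titanium alloy.
Normalizing units and computing the index:
  molybdenum: E = 333.0 GPa, ρ = 10290 kg/m³
  CFRP laminate: E = 107.0 GPa, ρ = 1610 kg/m³
  titanium alloy: E = 119.0 GPa, ρ = 4450 kg/m³
  CFRP laminate: M = 6.42×10⁻³
  titanium alloy: M = 2.45×10⁻³
  molybdenum: M = 1.77×10⁻³
The maximum is for CFRP laminate.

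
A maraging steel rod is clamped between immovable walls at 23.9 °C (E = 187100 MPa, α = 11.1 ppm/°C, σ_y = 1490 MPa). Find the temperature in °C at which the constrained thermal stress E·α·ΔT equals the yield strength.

741 °C

E = 187100 MPa = 187.1 GPa.
E·α·ΔT = 1490 MPa ⇒ ΔT = 1490 / (187.1×10³ × 11.1×10⁻⁶) = 717.4 K.
T = 23.9 + 717.4 = 741.3 °C.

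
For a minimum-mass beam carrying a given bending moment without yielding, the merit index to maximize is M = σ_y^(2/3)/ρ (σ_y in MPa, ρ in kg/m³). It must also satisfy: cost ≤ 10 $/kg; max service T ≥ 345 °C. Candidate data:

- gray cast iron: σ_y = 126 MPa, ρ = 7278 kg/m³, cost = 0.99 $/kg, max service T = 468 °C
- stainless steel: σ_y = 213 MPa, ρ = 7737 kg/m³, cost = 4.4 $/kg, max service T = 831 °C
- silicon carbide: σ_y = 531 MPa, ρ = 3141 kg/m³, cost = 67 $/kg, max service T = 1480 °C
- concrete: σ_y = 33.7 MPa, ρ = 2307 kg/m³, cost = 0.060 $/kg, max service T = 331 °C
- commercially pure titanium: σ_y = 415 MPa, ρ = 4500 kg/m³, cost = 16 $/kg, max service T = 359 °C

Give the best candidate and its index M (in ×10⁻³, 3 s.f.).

Screen on constraints: cost ≤ 10 $/kg; max service T ≥ 345 °C. Survivors: gray cast iron, stainless steel.
Per-candidate index values:
  stainless steel: M = 4.61×10⁻³
  gray cast iron: M = 3.45×10⁻³
Stainless steel has the largest M.

stainless steel, M = 4.61×10⁻³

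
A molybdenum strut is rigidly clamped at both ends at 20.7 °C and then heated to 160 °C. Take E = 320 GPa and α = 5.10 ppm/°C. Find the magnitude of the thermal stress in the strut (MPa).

227 MPa

ΔT = 139.3 K. Constrained thermal stress σ = E·α·ΔT = 320.0×10³ MPa × 5.10×10⁻⁶ × 139.3 = 227 MPa (compressive).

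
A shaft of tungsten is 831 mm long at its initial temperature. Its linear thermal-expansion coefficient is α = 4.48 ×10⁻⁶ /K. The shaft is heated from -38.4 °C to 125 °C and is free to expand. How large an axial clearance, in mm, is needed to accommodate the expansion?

0.608 mm

ΔT = 125 − (-38.4) = 163.4 K.
ΔL = α·L₀·ΔT = 4.48×10⁻⁶ × 831 mm × 163.4 K = 0.608 mm.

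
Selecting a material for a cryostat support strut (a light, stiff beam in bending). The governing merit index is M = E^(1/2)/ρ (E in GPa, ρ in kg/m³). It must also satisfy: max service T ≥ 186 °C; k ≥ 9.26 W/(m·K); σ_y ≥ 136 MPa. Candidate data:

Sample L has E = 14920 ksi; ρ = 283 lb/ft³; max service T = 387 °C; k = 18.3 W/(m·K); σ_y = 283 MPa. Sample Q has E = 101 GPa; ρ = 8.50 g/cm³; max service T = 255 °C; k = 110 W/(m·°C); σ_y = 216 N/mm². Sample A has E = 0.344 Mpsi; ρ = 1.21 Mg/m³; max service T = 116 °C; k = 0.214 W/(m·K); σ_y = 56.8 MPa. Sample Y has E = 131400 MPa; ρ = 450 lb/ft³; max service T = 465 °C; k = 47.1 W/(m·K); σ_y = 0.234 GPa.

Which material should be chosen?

sample L

Screen on constraints: max service T ≥ 186 °C; k ≥ 9.26 W/(m·K); σ_y ≥ 136 MPa. Survivors: sample L, sample Q, sample Y.
In SI units:
  sample L: E = 102.9 GPa, ρ = 4533 kg/m³
  sample Q: E = 101.0 GPa, ρ = 8500 kg/m³
  sample Y: E = 131.4 GPa, ρ = 7208 kg/m³
  sample L: M = 2.24×10⁻³
  sample Y: M = 1.59×10⁻³
  sample Q: M = 1.18×10⁻³
Highest index: sample L.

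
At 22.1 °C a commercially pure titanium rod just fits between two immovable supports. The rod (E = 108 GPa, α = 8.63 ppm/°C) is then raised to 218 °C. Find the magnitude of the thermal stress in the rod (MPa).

ΔT = 195.9 K. Constrained thermal stress σ = E·α·ΔT = 108.0×10³ MPa × 8.63×10⁻⁶ × 195.9 = 183 MPa (compressive).

183 MPa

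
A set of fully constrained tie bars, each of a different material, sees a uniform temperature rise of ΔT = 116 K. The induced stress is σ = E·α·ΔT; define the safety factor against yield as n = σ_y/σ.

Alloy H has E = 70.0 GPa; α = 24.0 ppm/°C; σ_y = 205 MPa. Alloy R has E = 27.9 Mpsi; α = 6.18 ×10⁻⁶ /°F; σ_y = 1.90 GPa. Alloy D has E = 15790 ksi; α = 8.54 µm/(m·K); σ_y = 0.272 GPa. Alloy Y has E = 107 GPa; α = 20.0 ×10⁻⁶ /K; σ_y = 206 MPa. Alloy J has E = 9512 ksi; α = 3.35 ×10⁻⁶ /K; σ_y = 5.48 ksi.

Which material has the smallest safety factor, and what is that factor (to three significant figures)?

alloy Y, n = 0.830

Converting E to GPa, α to ×10⁻⁶/K, σ_y to MPa, then σ and n for each:
  alloy H: E = 70.00, α = 24.0, σ_y = 205.0 → σ = 195 MPa, n = 1.05
  alloy R: E = 192.4, α = 11.1, σ_y = 1900 → σ = 248 MPa, n = 7.65
  alloy D: E = 108.9, α = 8.54, σ_y = 272.0 → σ = 108 MPa, n = 2.52
  alloy Y: E = 107.0, α = 20.0, σ_y = 206.0 → σ = 248 MPa, n = 0.830
  alloy J: E = 65.58, α = 3.35, σ_y = 37.78 → σ = 25.5 MPa, n = 1.48
The minimum is alloy Y at n = 0.830.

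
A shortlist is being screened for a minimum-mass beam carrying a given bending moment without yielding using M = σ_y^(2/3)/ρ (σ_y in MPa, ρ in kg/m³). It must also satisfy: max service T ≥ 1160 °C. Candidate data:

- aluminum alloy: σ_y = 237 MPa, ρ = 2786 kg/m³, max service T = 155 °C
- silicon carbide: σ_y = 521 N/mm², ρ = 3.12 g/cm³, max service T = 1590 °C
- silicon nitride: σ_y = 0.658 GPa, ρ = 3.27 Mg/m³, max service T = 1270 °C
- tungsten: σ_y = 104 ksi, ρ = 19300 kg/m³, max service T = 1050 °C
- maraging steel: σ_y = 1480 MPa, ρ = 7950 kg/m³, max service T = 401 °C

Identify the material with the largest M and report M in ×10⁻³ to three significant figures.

silicon nitride, M = 23.1×10⁻³

Screen on constraints: max service T ≥ 1160 °C. Survivors: silicon carbide, silicon nitride.
In SI units:
  silicon carbide: σ_y = 521.0 MPa, ρ = 3120 kg/m³
  silicon nitride: σ_y = 658.0 MPa, ρ = 3270 kg/m³
  silicon nitride: M = 23.1×10⁻³
  silicon carbide: M = 20.8×10⁻³
Silicon nitride has the largest M.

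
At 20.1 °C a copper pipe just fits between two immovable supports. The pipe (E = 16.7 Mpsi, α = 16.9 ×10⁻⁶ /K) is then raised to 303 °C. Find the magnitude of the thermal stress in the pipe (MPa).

550 MPa

E = 16.7 Mpsi = 115.1 GPa.
ΔT = 282.9 K. Constrained thermal stress σ = E·α·ΔT = 115.1×10³ MPa × 16.9×10⁻⁶ × 282.9 = 550 MPa (compressive).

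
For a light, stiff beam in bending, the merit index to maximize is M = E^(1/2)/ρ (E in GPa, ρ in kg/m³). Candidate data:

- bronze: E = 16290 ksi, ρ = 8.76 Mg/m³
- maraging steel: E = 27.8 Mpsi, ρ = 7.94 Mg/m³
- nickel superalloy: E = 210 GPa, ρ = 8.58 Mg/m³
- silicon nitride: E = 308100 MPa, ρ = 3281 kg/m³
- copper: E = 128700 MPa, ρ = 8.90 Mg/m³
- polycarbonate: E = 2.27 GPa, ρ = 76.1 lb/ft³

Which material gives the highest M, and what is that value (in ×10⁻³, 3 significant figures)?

In SI units:
  bronze: E = 112.3 GPa, ρ = 8760 kg/m³
  maraging steel: E = 191.7 GPa, ρ = 7940 kg/m³
  nickel superalloy: E = 210.0 GPa, ρ = 8580 kg/m³
  silicon nitride: E = 308.1 GPa, ρ = 3281 kg/m³
  copper: E = 128.7 GPa, ρ = 8900 kg/m³
  polycarbonate: E = 2.270 GPa, ρ = 1219 kg/m³
  silicon nitride: M = 5.35×10⁻³
  maraging steel: M = 1.74×10⁻³
  nickel superalloy: M = 1.69×10⁻³
  copper: M = 1.27×10⁻³
  polycarbonate: M = 1.24×10⁻³
  bronze: M = 1.21×10⁻³
Silicon nitride ranks first.

silicon nitride, M = 5.35×10⁻³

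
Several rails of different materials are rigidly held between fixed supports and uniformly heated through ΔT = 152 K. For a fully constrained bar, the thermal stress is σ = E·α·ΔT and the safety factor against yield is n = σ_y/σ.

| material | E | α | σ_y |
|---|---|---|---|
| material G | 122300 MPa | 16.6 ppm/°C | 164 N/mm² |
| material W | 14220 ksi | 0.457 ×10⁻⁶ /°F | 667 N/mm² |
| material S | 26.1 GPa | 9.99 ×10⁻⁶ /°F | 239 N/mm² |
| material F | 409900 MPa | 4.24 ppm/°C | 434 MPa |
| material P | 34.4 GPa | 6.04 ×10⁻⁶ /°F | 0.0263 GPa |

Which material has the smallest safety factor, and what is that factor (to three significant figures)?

In consistent units (E in GPa, α in ×10⁻⁶/K, σ_y in MPa):
  material G: E = 122.3, α = 16.6, σ_y = 164.0 → σ = 309 MPa, n = 0.531
  material W: E = 98.04, α = 0.823, σ_y = 667.0 → σ = 12.3 MPa, n = 54.4
  material S: E = 26.10, α = 18.0, σ_y = 239.0 → σ = 71.3 MPa, n = 3.35
  material F: E = 409.9, α = 4.24, σ_y = 434.0 → σ = 264 MPa, n = 1.64
  material P: E = 34.40, α = 10.9, σ_y = 26.30 → σ = 56.8 MPa, n = 0.463
Material P has the lowest safety factor, n = 0.463.

material P, n = 0.463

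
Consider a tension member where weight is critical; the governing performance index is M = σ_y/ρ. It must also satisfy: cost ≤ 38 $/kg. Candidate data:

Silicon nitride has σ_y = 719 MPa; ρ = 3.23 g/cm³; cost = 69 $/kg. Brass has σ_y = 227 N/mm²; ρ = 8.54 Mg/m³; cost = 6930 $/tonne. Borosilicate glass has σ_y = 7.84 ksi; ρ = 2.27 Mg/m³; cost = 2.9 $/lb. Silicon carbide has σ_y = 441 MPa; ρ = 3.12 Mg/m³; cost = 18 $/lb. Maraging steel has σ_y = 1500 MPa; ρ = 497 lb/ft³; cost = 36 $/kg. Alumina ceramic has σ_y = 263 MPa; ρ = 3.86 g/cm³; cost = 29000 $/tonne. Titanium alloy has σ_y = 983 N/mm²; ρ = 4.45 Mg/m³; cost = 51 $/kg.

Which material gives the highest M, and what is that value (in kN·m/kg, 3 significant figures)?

Screen on constraints: cost ≤ 38 $/kg. Survivors: brass, borosilicate glass, maraging steel, alumina ceramic.
In SI units:
  brass: σ_y = 227.0 MPa, ρ = 8540 kg/m³
  borosilicate glass: σ_y = 54.05 MPa, ρ = 2270 kg/m³
  maraging steel: σ_y = 1500 MPa, ρ = 7961 kg/m³
  alumina ceramic: σ_y = 263.0 MPa, ρ = 3860 kg/m³
  maraging steel: M = 188 kN·m/kg
  alumina ceramic: M = 68.1 kN·m/kg
  brass: M = 26.6 kN·m/kg
  borosilicate glass: M = 23.8 kN·m/kg
The maximum is for maraging steel.

maraging steel, M = 188 kN·m/kg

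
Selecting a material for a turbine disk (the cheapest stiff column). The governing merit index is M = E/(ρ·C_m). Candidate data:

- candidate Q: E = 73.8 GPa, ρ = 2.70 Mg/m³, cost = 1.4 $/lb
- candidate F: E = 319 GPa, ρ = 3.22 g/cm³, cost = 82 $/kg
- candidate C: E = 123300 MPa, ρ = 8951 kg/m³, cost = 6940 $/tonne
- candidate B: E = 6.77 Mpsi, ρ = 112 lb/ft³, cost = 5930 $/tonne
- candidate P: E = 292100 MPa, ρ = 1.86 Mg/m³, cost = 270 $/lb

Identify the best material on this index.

candidate Q

Putting every candidate on a common basis:
  candidate Q: E = 73.80 GPa, ρ = 2700 kg/m³, cost = 3.086 $/kg
  candidate F: E = 319.0 GPa, ρ = 3220 kg/m³, cost = 82.00 $/kg
  candidate C: E = 123.3 GPa, ρ = 8951 kg/m³, cost = 6.940 $/kg
  candidate B: E = 46.68 GPa, ρ = 1794 kg/m³, cost = 5.930 $/kg
  candidate P: E = 292.1 GPa, ρ = 1860 kg/m³, cost = 595.2 $/kg
  candidate Q: M = 8.86 MN·m per $
  candidate B: M = 4.39 MN·m per $
  candidate C: M = 1.98 MN·m per $
  candidate F: M = 1.21 MN·m per $
  candidate P: M = 0.264 MN·m per $
The maximum is for candidate Q.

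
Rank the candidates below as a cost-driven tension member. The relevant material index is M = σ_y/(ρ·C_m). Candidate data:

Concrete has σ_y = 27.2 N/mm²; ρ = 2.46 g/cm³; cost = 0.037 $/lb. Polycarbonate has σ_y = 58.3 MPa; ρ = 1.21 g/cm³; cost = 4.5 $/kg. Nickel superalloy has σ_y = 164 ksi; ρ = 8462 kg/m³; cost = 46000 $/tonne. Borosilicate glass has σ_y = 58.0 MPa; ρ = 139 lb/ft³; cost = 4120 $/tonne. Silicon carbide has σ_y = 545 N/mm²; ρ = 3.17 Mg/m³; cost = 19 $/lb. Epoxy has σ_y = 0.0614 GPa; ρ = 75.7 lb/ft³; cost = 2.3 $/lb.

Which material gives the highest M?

Normalizing units and computing the index:
  concrete: σ_y = 27.20 MPa, ρ = 2460 kg/m³, cost = 0.08157 $/kg
  polycarbonate: σ_y = 58.30 MPa, ρ = 1210 kg/m³, cost = 4.500 $/kg
  nickel superalloy: σ_y = 1131 MPa, ρ = 8462 kg/m³, cost = 46.00 $/kg
  borosilicate glass: σ_y = 58.00 MPa, ρ = 2227 kg/m³, cost = 4.120 $/kg
  silicon carbide: σ_y = 545.0 MPa, ρ = 3170 kg/m³, cost = 41.89 $/kg
  epoxy: σ_y = 61.40 MPa, ρ = 1213 kg/m³, cost = 5.071 $/kg
  concrete: M = 136 kN·m per $
  polycarbonate: M = 10.7 kN·m per $
  epoxy: M = 9.99 kN·m per $
  borosilicate glass: M = 6.32 kN·m per $
  silicon carbide: M = 4.10 kN·m per $
  nickel superalloy: M = 2.90 kN·m per $
Concrete ranks first.

concrete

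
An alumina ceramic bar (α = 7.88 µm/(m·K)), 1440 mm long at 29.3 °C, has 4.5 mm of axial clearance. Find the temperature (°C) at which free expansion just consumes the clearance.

α·L₀·ΔT = 4.5 mm ⇒ ΔT = 4.5 / (7.88×10⁻⁶ × 1440.0) = 396.6 K.
T = 29.3 + 396.6 = 425.9 °C.

426 °C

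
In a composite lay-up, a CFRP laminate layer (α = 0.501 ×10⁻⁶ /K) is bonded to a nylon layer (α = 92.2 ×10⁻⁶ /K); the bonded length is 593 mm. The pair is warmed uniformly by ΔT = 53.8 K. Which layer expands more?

α(CFRP laminate) = 0.501×10⁻⁶/K vs α(nylon) = 92.2×10⁻⁶/K.
Higher α expands more for the same ΔT: nylon.

nylon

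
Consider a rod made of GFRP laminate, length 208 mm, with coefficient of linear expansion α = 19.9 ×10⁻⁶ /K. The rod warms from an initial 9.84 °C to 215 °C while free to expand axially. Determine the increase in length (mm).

0.849 mm

ΔT = 215 − 9.84 = 205.2 K.
ΔL = α·L₀·ΔT = 19.9×10⁻⁶ × 208 mm × 205.2 K = 0.849 mm.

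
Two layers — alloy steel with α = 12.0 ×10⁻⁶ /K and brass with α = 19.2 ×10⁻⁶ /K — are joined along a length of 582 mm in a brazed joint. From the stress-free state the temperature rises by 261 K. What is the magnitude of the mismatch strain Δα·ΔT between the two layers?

1.88×10⁻³

Δα = |12.0 − 19.2|×10⁻⁶/K = 7.20×10⁻⁶/K.
Mismatch strain = Δα·ΔT = 7.20×10⁻⁶ × 261.0 = 1.88×10⁻³.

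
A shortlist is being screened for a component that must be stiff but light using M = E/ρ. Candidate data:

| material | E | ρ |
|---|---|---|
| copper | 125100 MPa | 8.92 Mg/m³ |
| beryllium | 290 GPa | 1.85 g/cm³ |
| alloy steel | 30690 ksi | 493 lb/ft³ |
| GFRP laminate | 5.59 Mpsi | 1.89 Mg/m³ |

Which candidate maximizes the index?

beryllium

Putting every candidate on a common basis:
  copper: E = 125.1 GPa, ρ = 8920 kg/m³
  beryllium: E = 290.0 GPa, ρ = 1850 kg/m³
  alloy steel: E = 211.6 GPa, ρ = 7897 kg/m³
  GFRP laminate: E = 38.54 GPa, ρ = 1890 kg/m³
  beryllium: M = 157 MN·m/kg
  alloy steel: M = 26.8 MN·m/kg
  GFRP laminate: M = 20.4 MN·m/kg
  copper: M = 14.0 MN·m/kg
The maximum is for beryllium.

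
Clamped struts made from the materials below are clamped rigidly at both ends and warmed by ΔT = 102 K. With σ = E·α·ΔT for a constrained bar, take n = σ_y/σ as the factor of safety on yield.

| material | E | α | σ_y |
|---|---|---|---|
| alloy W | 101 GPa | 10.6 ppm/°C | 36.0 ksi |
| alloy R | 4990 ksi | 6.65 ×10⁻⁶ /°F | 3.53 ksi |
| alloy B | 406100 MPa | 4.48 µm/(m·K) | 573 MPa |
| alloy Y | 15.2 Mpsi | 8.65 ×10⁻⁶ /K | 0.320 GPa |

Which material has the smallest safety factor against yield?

alloy R

Converting E to GPa, α to ×10⁻⁶/K, σ_y to MPa, then σ and n for each:
  alloy W: E = 101.0, α = 10.6, σ_y = 248.2 → σ = 109 MPa, n = 2.27
  alloy R: E = 34.40, α = 12.0, σ_y = 24.34 → σ = 42.0 MPa, n = 0.579
  alloy B: E = 406.1, α = 4.48, σ_y = 573.0 → σ = 186 MPa, n = 3.09
  alloy Y: E = 104.8, α = 8.65, σ_y = 320.0 → σ = 92.5 MPa, n = 3.46
The minimum is alloy R at n = 0.579.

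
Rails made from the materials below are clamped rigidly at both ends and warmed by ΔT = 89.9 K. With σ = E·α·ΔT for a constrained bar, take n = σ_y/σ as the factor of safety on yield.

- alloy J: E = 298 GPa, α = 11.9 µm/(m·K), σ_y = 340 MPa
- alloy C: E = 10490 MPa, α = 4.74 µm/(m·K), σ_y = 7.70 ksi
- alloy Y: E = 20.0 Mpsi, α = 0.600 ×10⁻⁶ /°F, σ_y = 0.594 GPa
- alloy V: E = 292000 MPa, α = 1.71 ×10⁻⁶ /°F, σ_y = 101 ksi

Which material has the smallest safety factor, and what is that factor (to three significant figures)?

With everything in SI (GPa, ×10⁻⁶/K, MPa):
  alloy J: E = 298.0, α = 11.9, σ_y = 340.0 → σ = 319 MPa, n = 1.07
  alloy C: E = 10.49, α = 4.74, σ_y = 53.09 → σ = 4.47 MPa, n = 11.9
  alloy Y: E = 137.9, α = 1.08, σ_y = 594.0 → σ = 13.4 MPa, n = 44.4
  alloy V: E = 292.0, α = 3.08, σ_y = 696.4 → σ = 80.8 MPa, n = 8.62
The minimum is alloy J at n = 1.07.

alloy J, n = 1.07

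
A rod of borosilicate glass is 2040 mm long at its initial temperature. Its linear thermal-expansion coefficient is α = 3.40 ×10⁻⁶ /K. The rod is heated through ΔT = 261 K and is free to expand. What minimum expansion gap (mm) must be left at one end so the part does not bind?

1.81 mm

ΔL = α·L₀·ΔT = 3.40×10⁻⁶ × 2040 mm × 261.0 K = 1.81 mm.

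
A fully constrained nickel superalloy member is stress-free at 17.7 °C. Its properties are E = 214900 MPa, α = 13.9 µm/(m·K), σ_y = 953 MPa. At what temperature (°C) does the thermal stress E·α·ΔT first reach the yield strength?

E = 214900 MPa = 214.9 GPa.
E·α·ΔT = 953.0 MPa ⇒ ΔT = 953.0 / (214.9×10³ × 13.9×10⁻⁶) = 319.0 K.
T = 17.7 + 319.0 = 336.7 °C.

337 °C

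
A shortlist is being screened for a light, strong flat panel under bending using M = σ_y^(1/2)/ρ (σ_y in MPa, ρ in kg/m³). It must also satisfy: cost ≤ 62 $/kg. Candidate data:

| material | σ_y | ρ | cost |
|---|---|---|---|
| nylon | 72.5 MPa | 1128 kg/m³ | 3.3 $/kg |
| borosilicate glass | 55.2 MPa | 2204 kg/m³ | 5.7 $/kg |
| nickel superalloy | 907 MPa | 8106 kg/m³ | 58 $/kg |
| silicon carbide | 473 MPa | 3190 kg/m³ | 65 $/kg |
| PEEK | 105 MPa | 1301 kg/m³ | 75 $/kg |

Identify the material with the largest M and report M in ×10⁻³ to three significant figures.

Screen on constraints: cost ≤ 62 $/kg. Survivors: nylon, borosilicate glass, nickel superalloy.
Evaluate M for each candidate:
  nylon: M = 7.55×10⁻³
  nickel superalloy: M = 3.72×10⁻³
  borosilicate glass: M = 3.37×10⁻³
Nylon ranks first.

nylon, M = 7.55×10⁻³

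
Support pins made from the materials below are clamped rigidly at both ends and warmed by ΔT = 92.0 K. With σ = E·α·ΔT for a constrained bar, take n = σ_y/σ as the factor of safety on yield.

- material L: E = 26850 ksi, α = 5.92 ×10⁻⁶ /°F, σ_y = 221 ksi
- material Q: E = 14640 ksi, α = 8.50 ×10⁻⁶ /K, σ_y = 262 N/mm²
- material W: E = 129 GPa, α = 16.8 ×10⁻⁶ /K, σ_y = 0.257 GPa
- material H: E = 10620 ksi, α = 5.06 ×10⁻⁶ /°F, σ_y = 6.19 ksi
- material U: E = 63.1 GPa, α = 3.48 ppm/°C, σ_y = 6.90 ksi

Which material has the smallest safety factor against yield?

material H

With everything in SI (GPa, ×10⁻⁶/K, MPa):
  material L: E = 185.1, α = 10.7, σ_y = 1524 → σ = 181 MPa, n = 8.40
  material Q: E = 100.9, α = 8.50, σ_y = 262.0 → σ = 78.9 MPa, n = 3.32
  material W: E = 129.0, α = 16.8, σ_y = 257.0 → σ = 199 MPa, n = 1.29
  material H: E = 73.22, α = 9.11, σ_y = 42.68 → σ = 61.4 MPa, n = 0.696
  material U: E = 63.10, α = 3.48, σ_y = 47.57 → σ = 20.2 MPa, n = 2.35
The minimum is material H at n = 0.696.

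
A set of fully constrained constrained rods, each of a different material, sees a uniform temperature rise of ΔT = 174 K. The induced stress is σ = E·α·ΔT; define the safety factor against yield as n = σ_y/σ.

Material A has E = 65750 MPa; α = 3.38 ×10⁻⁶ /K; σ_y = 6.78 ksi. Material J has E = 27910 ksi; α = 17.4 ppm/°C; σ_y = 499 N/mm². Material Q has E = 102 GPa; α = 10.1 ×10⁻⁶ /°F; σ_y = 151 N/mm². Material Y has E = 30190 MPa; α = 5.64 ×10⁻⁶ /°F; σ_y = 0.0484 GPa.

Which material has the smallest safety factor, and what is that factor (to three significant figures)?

In consistent units (E in GPa, α in ×10⁻⁶/K, σ_y in MPa):
  material A: E = 65.75, α = 3.38, σ_y = 46.75 → σ = 38.7 MPa, n = 1.21
  material J: E = 192.4, α = 17.4, σ_y = 499.0 → σ = 583 MPa, n = 0.856
  material Q: E = 102.0, α = 18.2, σ_y = 151.0 → σ = 323 MPa, n = 0.468
  material Y: E = 30.19, α = 10.2, σ_y = 48.40 → σ = 53.3 MPa, n = 0.908
Material Q has the lowest safety factor, n = 0.468.

material Q, n = 0.468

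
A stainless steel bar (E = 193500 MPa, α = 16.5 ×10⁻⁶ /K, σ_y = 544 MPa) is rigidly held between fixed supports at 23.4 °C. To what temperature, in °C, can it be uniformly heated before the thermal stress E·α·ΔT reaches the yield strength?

E = 193500 MPa = 193.5 GPa.
E·α·ΔT = 544.0 MPa ⇒ ΔT = 544.0 / (193.5×10³ × 16.5×10⁻⁶) = 170.4 K.
T = 23.4 + 170.4 = 193.8 °C.

194 °C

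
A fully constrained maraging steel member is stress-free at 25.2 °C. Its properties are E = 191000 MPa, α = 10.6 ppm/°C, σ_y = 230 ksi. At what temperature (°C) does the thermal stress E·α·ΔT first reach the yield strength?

E = 191000 MPa = 191.0 GPa.
σ_y = 230 ksi = 1586 MPa.
E·α·ΔT = 1586 MPa ⇒ ΔT = 1586 / (191.0×10³ × 10.6×10⁻⁶) = 783.3 K.
T = 25.2 + 783.3 = 808.5 °C.

808 °C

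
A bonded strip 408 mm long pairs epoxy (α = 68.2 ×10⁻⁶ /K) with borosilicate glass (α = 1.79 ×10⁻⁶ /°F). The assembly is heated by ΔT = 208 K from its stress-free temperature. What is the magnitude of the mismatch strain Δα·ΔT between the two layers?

0.0135

borosilicate glass: α = 1.79×10⁻⁶/°F × 9/5 = 3.22×10⁻⁶/K.
Δα = |68.2 − 3.22|×10⁻⁶/K = 65.0×10⁻⁶/K.
Mismatch strain = Δα·ΔT = 65.0×10⁻⁶ × 208.0 = 0.0135.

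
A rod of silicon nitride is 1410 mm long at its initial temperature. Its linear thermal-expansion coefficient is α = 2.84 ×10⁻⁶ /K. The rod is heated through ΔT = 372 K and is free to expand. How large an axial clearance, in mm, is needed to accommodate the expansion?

1.49 mm

ΔL = α·L₀·ΔT = 2.84×10⁻⁶ × 1410 mm × 372.0 K = 1.49 mm.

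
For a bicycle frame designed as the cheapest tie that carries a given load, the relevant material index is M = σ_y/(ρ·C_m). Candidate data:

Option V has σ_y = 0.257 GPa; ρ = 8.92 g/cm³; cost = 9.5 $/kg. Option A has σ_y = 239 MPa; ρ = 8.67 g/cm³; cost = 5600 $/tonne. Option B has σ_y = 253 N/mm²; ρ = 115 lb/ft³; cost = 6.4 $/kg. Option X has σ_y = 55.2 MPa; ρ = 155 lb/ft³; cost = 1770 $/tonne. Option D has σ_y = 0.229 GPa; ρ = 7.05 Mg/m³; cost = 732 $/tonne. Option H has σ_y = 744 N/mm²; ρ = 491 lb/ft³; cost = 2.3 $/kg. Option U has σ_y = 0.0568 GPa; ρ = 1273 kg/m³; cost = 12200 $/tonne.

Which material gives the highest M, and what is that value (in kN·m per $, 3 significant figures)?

Normalizing units and computing the index:
  option V: σ_y = 257.0 MPa, ρ = 8920 kg/m³, cost = 9.500 $/kg
  option A: σ_y = 239.0 MPa, ρ = 8670 kg/m³, cost = 5.600 $/kg
  option B: σ_y = 253.0 MPa, ρ = 1842 kg/m³, cost = 6.400 $/kg
  option X: σ_y = 55.20 MPa, ρ = 2483 kg/m³, cost = 1.770 $/kg
  option D: σ_y = 229.0 MPa, ρ = 7050 kg/m³, cost = 0.7320 $/kg
  option H: σ_y = 744.0 MPa, ρ = 7865 kg/m³, cost = 2.300 $/kg
  option U: σ_y = 56.80 MPa, ρ = 1273 kg/m³, cost = 12.20 $/kg
  option D: M = 44.4 kN·m per $
  option H: M = 41.1 kN·m per $
  option B: M = 21.5 kN·m per $
  option X: M = 12.6 kN·m per $
  option A: M = 4.92 kN·m per $
  option U: M = 3.66 kN·m per $
  option V: M = 3.03 kN·m per $
Option D has the largest M.

option D, M = 44.4 kN·m per $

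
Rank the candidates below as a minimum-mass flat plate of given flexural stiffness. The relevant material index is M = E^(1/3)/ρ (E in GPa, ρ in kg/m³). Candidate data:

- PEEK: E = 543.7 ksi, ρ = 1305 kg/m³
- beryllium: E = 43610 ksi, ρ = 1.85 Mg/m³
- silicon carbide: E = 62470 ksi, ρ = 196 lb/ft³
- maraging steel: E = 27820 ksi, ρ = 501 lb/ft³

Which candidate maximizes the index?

After converting to SI:
  PEEK: E = 3.749 GPa, ρ = 1305 kg/m³
  beryllium: E = 300.7 GPa, ρ = 1850 kg/m³
  silicon carbide: E = 430.7 GPa, ρ = 3140 kg/m³
  maraging steel: E = 191.8 GPa, ρ = 8025 kg/m³
  beryllium: M = 3.62×10⁻³
  silicon carbide: M = 2.41×10⁻³
  PEEK: M = 1.19×10⁻³
  maraging steel: M = 0.719×10⁻³
The maximum is for beryllium.

beryllium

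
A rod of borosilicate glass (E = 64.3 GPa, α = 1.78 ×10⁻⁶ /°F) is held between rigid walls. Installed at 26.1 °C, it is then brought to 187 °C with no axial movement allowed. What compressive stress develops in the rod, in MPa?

α = 1.78×10⁻⁶/°F × 9/5 = 3.20×10⁻⁶/K.
ΔT = 160.9 K. Constrained thermal stress σ = E·α·ΔT = 64.30×10³ MPa × 3.20×10⁻⁶ × 160.9 = 33.1 MPa (compressive).

33.1 MPa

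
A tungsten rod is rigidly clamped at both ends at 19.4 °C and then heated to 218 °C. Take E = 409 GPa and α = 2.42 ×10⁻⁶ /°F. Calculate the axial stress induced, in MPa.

354 MPa

α = 2.42×10⁻⁶/°F × 9/5 = 4.36×10⁻⁶/K.
ΔT = 198.6 K. Constrained thermal stress σ = E·α·ΔT = 409.0×10³ MPa × 4.36×10⁻⁶ × 198.6 = 354 MPa (compressive).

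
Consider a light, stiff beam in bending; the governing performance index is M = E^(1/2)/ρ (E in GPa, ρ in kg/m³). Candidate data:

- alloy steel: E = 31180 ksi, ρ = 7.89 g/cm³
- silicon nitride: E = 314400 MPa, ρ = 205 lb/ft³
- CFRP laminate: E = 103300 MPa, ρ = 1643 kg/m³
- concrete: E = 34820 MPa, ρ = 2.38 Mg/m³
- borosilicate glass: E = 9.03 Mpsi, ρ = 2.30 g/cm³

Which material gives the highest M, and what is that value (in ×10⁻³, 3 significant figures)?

CFRP laminate, M = 6.19×10⁻³

In SI units:
  alloy steel: E = 215.0 GPa, ρ = 7890 kg/m³
  silicon nitride: E = 314.4 GPa, ρ = 3284 kg/m³
  CFRP laminate: E = 103.3 GPa, ρ = 1643 kg/m³
  concrete: E = 34.82 GPa, ρ = 2380 kg/m³
  borosilicate glass: E = 62.26 GPa, ρ = 2300 kg/m³
  CFRP laminate: M = 6.19×10⁻³
  silicon nitride: M = 5.40×10⁻³
  borosilicate glass: M = 3.43×10⁻³
  concrete: M = 2.48×10⁻³
  alloy steel: M = 1.86×10⁻³
Highest index: CFRP laminate.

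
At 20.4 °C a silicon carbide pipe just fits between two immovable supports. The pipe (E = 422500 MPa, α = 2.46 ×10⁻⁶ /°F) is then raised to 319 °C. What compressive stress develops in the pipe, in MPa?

559 MPa

E = 422500 MPa = 422.5 GPa.
α = 2.46×10⁻⁶/°F × 9/5 = 4.43×10⁻⁶/K.
ΔT = 298.6 K. Constrained thermal stress σ = E·α·ΔT = 422.5×10³ MPa × 4.43×10⁻⁶ × 298.6 = 559 MPa (compressive).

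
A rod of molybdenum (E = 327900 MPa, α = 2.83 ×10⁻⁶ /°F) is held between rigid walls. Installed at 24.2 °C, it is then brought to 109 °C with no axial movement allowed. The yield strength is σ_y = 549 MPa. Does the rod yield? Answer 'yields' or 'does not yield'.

E = 327900 MPa = 327.9 GPa.
α = 2.83×10⁻⁶/°F × 9/5 = 5.09×10⁻⁶/K.
ΔT = 84.80 K. Constrained thermal stress σ = E·α·ΔT = 327.9×10³ MPa × 5.09×10⁻⁶ × 84.80 = 142 MPa (compressive).
Compare to σ_y = 549 MPa: σ < σ_y, so it does not yield.

does not yield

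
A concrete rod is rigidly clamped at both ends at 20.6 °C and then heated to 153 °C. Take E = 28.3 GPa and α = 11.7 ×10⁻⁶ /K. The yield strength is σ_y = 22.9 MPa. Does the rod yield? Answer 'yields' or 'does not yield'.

ΔT = 132.4 K. Constrained thermal stress σ = E·α·ΔT = 28.30×10³ MPa × 11.7×10⁻⁶ × 132.4 = 43.8 MPa (compressive).
Compare to σ_y = 22.9 MPa: σ ≥ σ_y, so it yields.

yields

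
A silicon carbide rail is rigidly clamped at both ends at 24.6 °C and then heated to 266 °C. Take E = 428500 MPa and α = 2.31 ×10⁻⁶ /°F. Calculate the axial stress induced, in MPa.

E = 428500 MPa = 428.5 GPa.
α = 2.31×10⁻⁶/°F × 9/5 = 4.16×10⁻⁶/K.
ΔT = 241.4 K. Constrained thermal stress σ = E·α·ΔT = 428.5×10³ MPa × 4.16×10⁻⁶ × 241.4 = 430 MPa (compressive).

430 MPa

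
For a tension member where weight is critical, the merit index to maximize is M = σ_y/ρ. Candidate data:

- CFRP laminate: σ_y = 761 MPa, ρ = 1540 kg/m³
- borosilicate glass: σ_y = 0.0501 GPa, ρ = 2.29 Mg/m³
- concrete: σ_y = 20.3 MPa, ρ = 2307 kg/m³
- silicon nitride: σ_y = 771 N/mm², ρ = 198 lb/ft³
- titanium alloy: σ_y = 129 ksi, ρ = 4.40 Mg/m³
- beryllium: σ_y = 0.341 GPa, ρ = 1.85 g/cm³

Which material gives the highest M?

CFRP laminate

Convert each candidate to consistent units, then evaluate M:
  CFRP laminate: σ_y = 761.0 MPa, ρ = 1540 kg/m³
  borosilicate glass: σ_y = 50.10 MPa, ρ = 2290 kg/m³
  concrete: σ_y = 20.30 MPa, ρ = 2307 kg/m³
  silicon nitride: σ_y = 771.0 MPa, ρ = 3172 kg/m³
  titanium alloy: σ_y = 889.4 MPa, ρ = 4400 kg/m³
  beryllium: σ_y = 341.0 MPa, ρ = 1850 kg/m³
  CFRP laminate: M = 494 kN·m/kg
  silicon nitride: M = 243 kN·m/kg
  titanium alloy: M = 202 kN·m/kg
  beryllium: M = 184 kN·m/kg
  borosilicate glass: M = 21.9 kN·m/kg
  concrete: M = 8.80 kN·m/kg
The maximum is for CFRP laminate.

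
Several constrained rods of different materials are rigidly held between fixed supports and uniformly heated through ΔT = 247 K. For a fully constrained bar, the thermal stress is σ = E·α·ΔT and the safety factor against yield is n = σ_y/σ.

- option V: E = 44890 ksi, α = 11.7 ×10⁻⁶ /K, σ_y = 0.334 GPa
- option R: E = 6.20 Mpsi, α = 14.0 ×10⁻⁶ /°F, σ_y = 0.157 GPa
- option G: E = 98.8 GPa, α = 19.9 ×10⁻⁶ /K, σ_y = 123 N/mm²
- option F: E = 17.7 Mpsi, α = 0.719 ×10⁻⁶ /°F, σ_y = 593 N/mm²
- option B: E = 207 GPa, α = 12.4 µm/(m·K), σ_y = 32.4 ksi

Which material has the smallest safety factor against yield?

Per material, after unit conversion:
  option V: E = 309.5, α = 11.7, σ_y = 334.0 → σ = 894 MPa, n = 0.373
  option R: E = 42.75, α = 25.2, σ_y = 157.0 → σ = 266 MPa, n = 0.590
  option G: E = 98.80, α = 19.9, σ_y = 123.0 → σ = 486 MPa, n = 0.253
  option F: E = 122.0, α = 1.29, σ_y = 593.0 → σ = 39.0 MPa, n = 15.2
  option B: E = 207.0, α = 12.4, σ_y = 223.4 → σ = 634 MPa, n = 0.352
Option G has the lowest safety factor, n = 0.253.

option G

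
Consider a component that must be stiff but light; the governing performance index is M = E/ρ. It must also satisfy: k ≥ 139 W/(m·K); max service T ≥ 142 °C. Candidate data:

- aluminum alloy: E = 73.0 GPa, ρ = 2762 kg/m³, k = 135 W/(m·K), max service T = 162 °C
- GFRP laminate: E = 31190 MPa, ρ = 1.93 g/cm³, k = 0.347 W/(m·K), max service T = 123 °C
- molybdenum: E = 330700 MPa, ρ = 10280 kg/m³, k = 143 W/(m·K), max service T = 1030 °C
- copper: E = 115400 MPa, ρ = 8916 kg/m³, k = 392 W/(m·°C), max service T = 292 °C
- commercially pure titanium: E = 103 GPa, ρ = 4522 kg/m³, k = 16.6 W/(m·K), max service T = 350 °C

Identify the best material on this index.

molybdenum

Screen on constraints: k ≥ 139 W/(m·K); max service T ≥ 142 °C. Survivors: molybdenum, copper.
After converting to SI:
  molybdenum: E = 330.7 GPa, ρ = 10280 kg/m³
  copper: E = 115.4 GPa, ρ = 8916 kg/m³
  molybdenum: M = 32.2 MN·m/kg
  copper: M = 12.9 MN·m/kg
Highest index: molybdenum.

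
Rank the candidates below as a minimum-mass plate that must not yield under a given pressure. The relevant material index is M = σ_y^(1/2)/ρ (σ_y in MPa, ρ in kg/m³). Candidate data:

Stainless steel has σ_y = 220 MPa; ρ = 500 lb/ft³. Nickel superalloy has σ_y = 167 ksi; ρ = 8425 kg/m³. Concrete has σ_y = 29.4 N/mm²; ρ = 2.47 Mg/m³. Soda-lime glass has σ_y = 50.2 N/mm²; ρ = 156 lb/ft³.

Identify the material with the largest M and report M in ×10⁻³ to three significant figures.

Normalizing units and computing the index:
  stainless steel: σ_y = 220.0 MPa, ρ = 8009 kg/m³
  nickel superalloy: σ_y = 1151 MPa, ρ = 8425 kg/m³
  concrete: σ_y = 29.40 MPa, ρ = 2470 kg/m³
  soda-lime glass: σ_y = 50.20 MPa, ρ = 2499 kg/m³
  nickel superalloy: M = 4.03×10⁻³
  soda-lime glass: M = 2.84×10⁻³
  concrete: M = 2.20×10⁻³
  stainless steel: M = 1.85×10⁻³
Nickel superalloy ranks first.

nickel superalloy, M = 4.03×10⁻³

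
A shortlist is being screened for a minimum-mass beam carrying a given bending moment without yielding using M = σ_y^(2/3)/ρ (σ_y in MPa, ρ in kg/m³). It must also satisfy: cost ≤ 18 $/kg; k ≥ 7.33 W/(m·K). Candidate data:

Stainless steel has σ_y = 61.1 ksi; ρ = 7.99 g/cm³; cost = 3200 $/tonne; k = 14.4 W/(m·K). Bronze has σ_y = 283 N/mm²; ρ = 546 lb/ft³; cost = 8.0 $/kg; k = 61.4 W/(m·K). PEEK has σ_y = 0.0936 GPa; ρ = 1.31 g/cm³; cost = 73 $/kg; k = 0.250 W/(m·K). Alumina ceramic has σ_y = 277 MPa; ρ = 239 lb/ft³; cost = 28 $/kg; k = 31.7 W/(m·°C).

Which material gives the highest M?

stainless steel

Screen on constraints: cost ≤ 18 $/kg; k ≥ 7.33 W/(m·K). Survivors: stainless steel, bronze.
After converting to SI:
  stainless steel: σ_y = 421.3 MPa, ρ = 7990 kg/m³
  bronze: σ_y = 283.0 MPa, ρ = 8746 kg/m³
  stainless steel: M = 7.03×10⁻³
  bronze: M = 4.93×10⁻³
Highest index: stainless steel.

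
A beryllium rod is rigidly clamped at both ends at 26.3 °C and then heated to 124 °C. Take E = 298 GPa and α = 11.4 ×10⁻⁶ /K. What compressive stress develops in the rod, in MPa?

332 MPa

ΔT = 97.70 K. Constrained thermal stress σ = E·α·ΔT = 298.0×10³ MPa × 11.4×10⁻⁶ × 97.70 = 332 MPa (compressive).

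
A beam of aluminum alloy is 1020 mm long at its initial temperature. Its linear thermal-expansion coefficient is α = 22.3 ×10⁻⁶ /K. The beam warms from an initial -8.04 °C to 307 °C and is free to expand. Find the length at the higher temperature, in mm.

1027.2 mm

ΔT = 307 − (-8.04) = 315.0 K.
ΔL = α·L₀·ΔT = 22.3×10⁻⁶ × 1020 mm × 315.0 K = 7.17 mm.
L = L₀ + ΔL = 1020 + 7.17 = 1027.2 mm.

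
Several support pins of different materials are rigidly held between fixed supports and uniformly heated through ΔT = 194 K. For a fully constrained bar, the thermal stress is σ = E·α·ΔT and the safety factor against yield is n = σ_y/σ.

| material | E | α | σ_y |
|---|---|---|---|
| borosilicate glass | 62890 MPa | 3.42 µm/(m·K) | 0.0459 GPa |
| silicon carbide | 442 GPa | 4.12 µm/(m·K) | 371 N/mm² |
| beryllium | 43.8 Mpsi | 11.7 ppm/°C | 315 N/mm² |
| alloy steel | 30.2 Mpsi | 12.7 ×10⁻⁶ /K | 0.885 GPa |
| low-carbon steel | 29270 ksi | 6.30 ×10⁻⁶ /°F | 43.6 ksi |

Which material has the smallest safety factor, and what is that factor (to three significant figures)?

beryllium, n = 0.460

With everything in SI (GPa, ×10⁻⁶/K, MPa):
  borosilicate glass: E = 62.89, α = 3.42, σ_y = 45.90 → σ = 41.7 MPa, n = 1.10
  silicon carbide: E = 442.0, α = 4.12, σ_y = 371.0 → σ = 353 MPa, n = 1.05
  beryllium: E = 302.0, α = 11.7, σ_y = 315.0 → σ = 685 MPa, n = 0.460
  alloy steel: E = 208.2, α = 12.7, σ_y = 885.0 → σ = 513 MPa, n = 1.73
  low-carbon steel: E = 201.8, α = 11.3, σ_y = 300.6 → σ = 444 MPa, n = 0.677
Beryllium has the lowest safety factor, n = 0.460.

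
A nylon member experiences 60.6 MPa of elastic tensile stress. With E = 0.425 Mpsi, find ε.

E = 0.425 Mpsi = 2.930 GPa = 2930 MPa.
ε = σ/E = 60.6 / 2930 = 0.0207.

0.0207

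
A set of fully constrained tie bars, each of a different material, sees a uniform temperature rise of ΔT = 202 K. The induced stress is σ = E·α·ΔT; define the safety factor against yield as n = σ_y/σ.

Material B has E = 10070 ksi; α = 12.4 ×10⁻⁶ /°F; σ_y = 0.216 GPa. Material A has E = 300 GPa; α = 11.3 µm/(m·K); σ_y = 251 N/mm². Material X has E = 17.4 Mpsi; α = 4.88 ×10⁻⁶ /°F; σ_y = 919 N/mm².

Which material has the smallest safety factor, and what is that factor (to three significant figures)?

material A, n = 0.367

With everything in SI (GPa, ×10⁻⁶/K, MPa):
  material B: E = 69.43, α = 22.3, σ_y = 216.0 → σ = 313 MPa, n = 0.690
  material A: E = 300.0, α = 11.3, σ_y = 251.0 → σ = 685 MPa, n = 0.367
  material X: E = 120.0, α = 8.78, σ_y = 919.0 → σ = 213 MPa, n = 4.32
The minimum is material A at n = 0.367.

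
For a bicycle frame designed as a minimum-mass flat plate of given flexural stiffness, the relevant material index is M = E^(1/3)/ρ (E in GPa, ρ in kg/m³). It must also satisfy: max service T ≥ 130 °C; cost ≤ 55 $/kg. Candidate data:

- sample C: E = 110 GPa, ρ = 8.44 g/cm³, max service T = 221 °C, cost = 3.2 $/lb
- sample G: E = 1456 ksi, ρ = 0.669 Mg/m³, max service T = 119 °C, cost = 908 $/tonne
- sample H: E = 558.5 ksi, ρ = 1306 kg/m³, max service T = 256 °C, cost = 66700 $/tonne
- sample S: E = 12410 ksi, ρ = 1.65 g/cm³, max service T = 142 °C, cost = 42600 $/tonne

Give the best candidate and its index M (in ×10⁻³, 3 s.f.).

sample S, M = 2.67×10⁻³

Screen on constraints: max service T ≥ 130 °C; cost ≤ 55 $/kg. Survivors: sample C, sample S.
After converting to SI:
  sample C: E = 110.0 GPa, ρ = 8440 kg/m³
  sample S: E = 85.56 GPa, ρ = 1650 kg/m³
  sample S: M = 2.67×10⁻³
  sample C: M = 0.568×10⁻³
Highest index: sample S.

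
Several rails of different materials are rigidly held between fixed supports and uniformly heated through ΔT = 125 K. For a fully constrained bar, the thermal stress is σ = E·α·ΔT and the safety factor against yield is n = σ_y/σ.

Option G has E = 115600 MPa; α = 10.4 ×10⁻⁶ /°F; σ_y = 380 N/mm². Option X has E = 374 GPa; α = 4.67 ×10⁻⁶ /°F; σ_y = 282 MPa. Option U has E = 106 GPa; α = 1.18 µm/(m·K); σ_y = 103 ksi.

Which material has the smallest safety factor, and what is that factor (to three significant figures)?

Converting E to GPa, α to ×10⁻⁶/K, σ_y to MPa, then σ and n for each:
  option G: E = 115.6, α = 18.7, σ_y = 380.0 → σ = 271 MPa, n = 1.40
  option X: E = 374.0, α = 8.41, σ_y = 282.0 → σ = 393 MPa, n = 0.718
  option U: E = 106.0, α = 1.18, σ_y = 710.2 → σ = 15.6 MPa, n = 45.4
The minimum is option X at n = 0.718.

option X, n = 0.718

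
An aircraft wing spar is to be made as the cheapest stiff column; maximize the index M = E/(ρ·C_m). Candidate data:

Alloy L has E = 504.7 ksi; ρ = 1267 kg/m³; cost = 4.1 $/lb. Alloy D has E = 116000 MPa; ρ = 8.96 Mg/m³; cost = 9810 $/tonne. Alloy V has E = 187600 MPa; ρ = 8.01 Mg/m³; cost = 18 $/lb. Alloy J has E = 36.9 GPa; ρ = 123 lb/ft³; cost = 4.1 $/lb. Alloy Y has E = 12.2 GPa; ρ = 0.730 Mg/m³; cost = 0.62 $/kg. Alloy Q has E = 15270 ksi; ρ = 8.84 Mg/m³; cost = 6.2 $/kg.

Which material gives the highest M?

alloy Y

After converting to SI:
  alloy L: E = 3.480 GPa, ρ = 1267 kg/m³, cost = 9.039 $/kg
  alloy D: E = 116.0 GPa, ρ = 8960 kg/m³, cost = 9.810 $/kg
  alloy V: E = 187.6 GPa, ρ = 8010 kg/m³, cost = 39.68 $/kg
  alloy J: E = 36.90 GPa, ρ = 1970 kg/m³, cost = 9.039 $/kg
  alloy Y: E = 12.20 GPa, ρ = 730.0 kg/m³, cost = 0.6200 $/kg
  alloy Q: E = 105.3 GPa, ρ = 8840 kg/m³, cost = 6.200 $/kg
  alloy Y: M = 27.0 MN·m per $
  alloy J: M = 2.07 MN·m per $
  alloy Q: M = 1.92 MN·m per $
  alloy D: M = 1.32 MN·m per $
  alloy V: M = 0.590 MN·m per $
  alloy L: M = 0.304 MN·m per $
Alloy Y has the largest M.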